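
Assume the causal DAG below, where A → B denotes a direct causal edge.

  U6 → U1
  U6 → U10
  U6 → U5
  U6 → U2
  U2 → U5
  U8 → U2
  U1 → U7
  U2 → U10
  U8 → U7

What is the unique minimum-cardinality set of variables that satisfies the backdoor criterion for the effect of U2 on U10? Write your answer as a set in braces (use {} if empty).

Variables eligible for adjustment (non-descendants of U2, excluding U2 and U10): {U1, U6, U7, U8}.
Backdoor paths from U2 to U10:
  P1: U2 <- U8 -> U7 <- U1 <- U6 -> U10
  P2: U2 <- U6 -> U10
The empty set is not sufficient: P2 (U2 <- U6 -> U10) has no collider blocking it and no conditioned non-collider, so it is open.
Try {U6}:
  P1: blocked at collider U7 (neither it nor any descendant is in the conditioning set).
  P2: blocked at fork node U6 ∈ conditioning set.
{U6} contains no descendant of U2 and blocks every backdoor path.
No other singleton works — e.g. {U8} leaves P2 open — so {U6} is the unique smallest valid adjustment set.

{U6}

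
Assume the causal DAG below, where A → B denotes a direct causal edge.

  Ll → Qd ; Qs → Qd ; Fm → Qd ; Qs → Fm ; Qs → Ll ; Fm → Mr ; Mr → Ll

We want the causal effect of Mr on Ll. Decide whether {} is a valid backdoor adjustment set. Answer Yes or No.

No

Backdoor paths from Mr to Ll (paths whose first edge points into Mr):
  P1: Mr <- Fm <- Qs -> Ll
  P2: Mr <- Fm <- Qs -> Qd <- Ll
  P3: Mr <- Fm -> Qd <- Qs -> Ll
  P4: Mr <- Fm -> Qd <- Ll
Condition 1 (no descendant of Mr in the set): holds — descendants of Mr are {Ll, Qd}; none are in {}.
Condition 2 (every backdoor path blocked by {}):
  P1: open — no interior node is in the conditioning set.
  P2: blocked at collider Qd (neither it nor any descendant is in the conditioning set).
  P3: blocked at collider Qd (neither it nor any descendant is in the conditioning set).
  P4: blocked at collider Qd (neither it nor any descendant is in the conditioning set).
{} does not satisfy the backdoor criterion.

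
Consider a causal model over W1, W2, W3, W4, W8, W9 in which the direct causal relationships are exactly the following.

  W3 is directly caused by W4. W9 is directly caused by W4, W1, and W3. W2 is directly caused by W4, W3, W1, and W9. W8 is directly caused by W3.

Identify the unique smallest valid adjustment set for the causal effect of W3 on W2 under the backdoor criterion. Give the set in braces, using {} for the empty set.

{W4}

Variables eligible for adjustment (non-descendants of W3, excluding W3 and W2): {W1, W4}.
Backdoor paths from W3 to W2:
  P1: W3 <- W4 -> W9 <- W1 -> W2
  P2: W3 <- W4 -> W9 -> W2
  P3: W3 <- W4 -> W2
The empty set is not sufficient: P2 (W3 <- W4 -> W9 -> W2) has no collider blocking it and no conditioned non-collider, so it is open.
Try {W4}:
  P1: blocked at fork node W4 ∈ conditioning set.
  P2: blocked at fork node W4 ∈ conditioning set.
  P3: blocked at fork node W4 ∈ conditioning set.
{W4} contains no descendant of W3 and blocks every backdoor path.
No other singleton works — e.g. {W1} leaves P2 open — so {W4} is the unique smallest valid adjustment set.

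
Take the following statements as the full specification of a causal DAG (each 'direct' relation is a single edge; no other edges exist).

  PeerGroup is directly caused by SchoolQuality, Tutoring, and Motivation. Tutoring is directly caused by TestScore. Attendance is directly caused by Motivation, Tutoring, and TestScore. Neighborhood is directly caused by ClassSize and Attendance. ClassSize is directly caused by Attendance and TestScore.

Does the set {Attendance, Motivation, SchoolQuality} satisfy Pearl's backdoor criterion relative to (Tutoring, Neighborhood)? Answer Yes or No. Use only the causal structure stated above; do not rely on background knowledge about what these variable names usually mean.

Backdoor paths from Tutoring to Neighborhood (paths whose first edge points into Tutoring):
  P1: Tutoring <- TestScore -> Attendance -> ClassSize -> Neighborhood
  P2: Tutoring <- TestScore -> Attendance -> Neighborhood
  P3: Tutoring <- TestScore -> ClassSize <- Attendance -> Neighborhood
  P4: Tutoring <- TestScore -> ClassSize -> Neighborhood
Condition 1 (no descendant of Tutoring in the set): FAILS — Attendance is a descendant of Tutoring.
Condition 2 (every backdoor path blocked by {Attendance, Motivation, SchoolQuality}):
  P1: blocked at chain node Attendance ∈ conditioning set.
  P2: blocked at chain node Attendance ∈ conditioning set.
  P3: blocked at collider ClassSize (neither it nor any descendant is in the conditioning set).
  P4: open — no interior node is in the conditioning set.
{Attendance, Motivation, SchoolQuality} does not satisfy the backdoor criterion.

No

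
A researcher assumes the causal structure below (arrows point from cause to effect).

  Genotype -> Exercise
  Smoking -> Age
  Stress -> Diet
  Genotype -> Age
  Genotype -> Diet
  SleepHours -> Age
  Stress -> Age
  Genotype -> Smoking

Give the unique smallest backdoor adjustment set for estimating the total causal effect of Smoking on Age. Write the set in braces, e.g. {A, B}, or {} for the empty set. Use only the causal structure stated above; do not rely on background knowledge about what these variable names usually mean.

{Genotype}

Variables eligible for adjustment (non-descendants of Smoking, excluding Smoking and Age): {Diet, Exercise, Genotype, SleepHours, Stress}.
Backdoor paths from Smoking to Age:
  P1: Smoking <- Genotype -> Diet <- Stress -> Age
  P2: Smoking <- Genotype -> Age
The empty set is not sufficient: P2 (Smoking <- Genotype -> Age) has no collider blocking it and no conditioned non-collider, so it is open.
Try {Genotype}:
  P1: blocked at fork node Genotype ∈ conditioning set.
  P2: blocked at fork node Genotype ∈ conditioning set.
{Genotype} contains no descendant of Smoking and blocks every backdoor path.
No other singleton works — e.g. {Stress} leaves P2 open — so {Genotype} is the unique smallest valid adjustment set.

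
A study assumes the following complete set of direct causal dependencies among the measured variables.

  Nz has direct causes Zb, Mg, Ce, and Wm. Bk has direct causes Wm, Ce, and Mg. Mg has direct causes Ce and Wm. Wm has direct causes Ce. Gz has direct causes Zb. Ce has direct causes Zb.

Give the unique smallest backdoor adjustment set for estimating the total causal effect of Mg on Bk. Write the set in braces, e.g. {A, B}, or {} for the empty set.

{Ce, Wm}

Variables eligible for adjustment (non-descendants of Mg, excluding Mg and Bk): {Ce, Gz, Wm, Zb}.
Backdoor paths from Mg to Bk:
  P1: Mg <- Ce <- Zb -> Nz <- Wm -> Bk
  P2: Mg <- Ce -> Wm -> Bk
  P3: Mg <- Ce -> Bk
  P4: Mg <- Ce -> Nz <- Wm -> Bk
  P5: Mg <- Wm <- Ce -> Bk
  P6: Mg <- Wm -> Bk
  P7: Mg <- Wm -> Nz <- Zb -> Ce -> Bk
  P8: Mg <- Wm -> Nz <- Ce -> Bk
The empty set is not sufficient: P2 (Mg <- Ce -> Wm -> Bk) has no collider blocking it and no conditioned non-collider, so it is open.
Try {Ce, Wm}:
  P1: blocked at chain node Ce ∈ conditioning set.
  P2: blocked at fork node Ce ∈ conditioning set.
  P3: blocked at fork node Ce ∈ conditioning set.
  P4: blocked at fork node Ce ∈ conditioning set.
  P5: blocked at chain node Wm ∈ conditioning set.
  P6: blocked at fork node Wm ∈ conditioning set.
  P7: blocked at fork node Wm ∈ conditioning set.
  P8: blocked at fork node Wm ∈ conditioning set.
{Ce, Wm} contains no descendant of Mg and blocks every backdoor path.
Every element of {Ce, Wm} is needed (dropping Ce leaves P3 open; dropping Wm leaves P6 open), so no proper subset is valid.
Among all size-2 subsets of the eligible variables, only {Ce, Wm} blocks every backdoor path, so it is the unique smallest valid adjustment set.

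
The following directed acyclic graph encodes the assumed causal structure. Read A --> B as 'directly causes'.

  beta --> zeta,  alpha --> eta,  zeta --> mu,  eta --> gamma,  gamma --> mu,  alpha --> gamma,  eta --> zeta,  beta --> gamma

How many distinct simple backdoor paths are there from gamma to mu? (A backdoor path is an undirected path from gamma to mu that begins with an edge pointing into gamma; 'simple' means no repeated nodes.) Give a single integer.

A backdoor path from gamma to mu is any simple undirected path whose first edge points into gamma (i.e. leaves gamma via a parent).
Parents of gamma: {alpha, beta, eta}.
Enumerating:
  P1: gamma <- alpha -> eta -> zeta -> mu
  P2: gamma <- beta -> zeta -> mu
  P3: gamma <- eta -> zeta -> mu
That exhausts the simple backdoor paths. Count: 3.

3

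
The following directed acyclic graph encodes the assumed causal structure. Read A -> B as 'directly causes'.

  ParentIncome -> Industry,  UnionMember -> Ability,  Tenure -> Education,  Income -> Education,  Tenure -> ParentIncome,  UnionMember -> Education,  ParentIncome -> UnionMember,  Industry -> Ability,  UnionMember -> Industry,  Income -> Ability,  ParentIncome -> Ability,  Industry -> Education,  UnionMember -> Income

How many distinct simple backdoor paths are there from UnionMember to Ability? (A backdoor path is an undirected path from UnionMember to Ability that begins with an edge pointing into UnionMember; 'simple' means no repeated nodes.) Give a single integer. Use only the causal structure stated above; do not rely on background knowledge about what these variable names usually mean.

5

A backdoor path from UnionMember to Ability is any simple undirected path whose first edge points into UnionMember (i.e. leaves UnionMember via a parent).
Parents of UnionMember: {ParentIncome}.
Enumerating:
  P1: UnionMember <- ParentIncome <- Tenure -> Education <- Income -> Ability
  P2: UnionMember <- ParentIncome <- Tenure -> Education <- Industry -> Ability
  P3: UnionMember <- ParentIncome -> Industry -> Ability
  P4: UnionMember <- ParentIncome -> Industry -> Education <- Income -> Ability
  P5: UnionMember <- ParentIncome -> Ability
That exhausts the simple backdoor paths. Count: 5.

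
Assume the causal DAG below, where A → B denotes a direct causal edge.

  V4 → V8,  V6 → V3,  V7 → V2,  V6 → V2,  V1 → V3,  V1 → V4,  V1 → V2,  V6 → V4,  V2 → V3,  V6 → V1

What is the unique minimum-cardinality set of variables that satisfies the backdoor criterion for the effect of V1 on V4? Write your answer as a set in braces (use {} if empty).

Variables eligible for adjustment (non-descendants of V1, excluding V1 and V4): {V6, V7}.
Backdoor paths from V1 to V4:
  P1: V1 <- V6 -> V4
The empty set is not sufficient: P1 (V1 <- V6 -> V4) has no collider blocking it and no conditioned non-collider, so it is open.
Try {V6}:
  P1: blocked at fork node V6 ∈ conditioning set.
{V6} contains no descendant of V1 and blocks every backdoor path.
No other singleton works — e.g. {V7} leaves P1 open — so {V6} is the unique smallest valid adjustment set.

{V6}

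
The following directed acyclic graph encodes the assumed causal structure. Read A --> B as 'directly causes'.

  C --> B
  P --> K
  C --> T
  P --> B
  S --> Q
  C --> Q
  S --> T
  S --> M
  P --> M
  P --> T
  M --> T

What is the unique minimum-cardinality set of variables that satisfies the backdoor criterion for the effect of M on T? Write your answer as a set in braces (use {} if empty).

Variables eligible for adjustment (non-descendants of M, excluding M and T): {B, C, K, P, Q, S}.
Backdoor paths from M to T:
  P1: M <- S -> Q <- C -> B <- P -> T
  P2: M <- S -> Q <- C -> T
  P3: M <- S -> T
  P4: M <- P -> B <- C -> Q <- S -> T
  P5: M <- P -> B <- C -> T
  P6: M <- P -> T
The empty set is not sufficient: P3 (M <- S -> T) has no collider blocking it and no conditioned non-collider, so it is open.
Try {P, S}:
  P1: blocked at fork node S ∈ conditioning set.
  P2: blocked at fork node S ∈ conditioning set.
  P3: blocked at fork node S ∈ conditioning set.
  P4: blocked at fork node P ∈ conditioning set.
  P5: blocked at fork node P ∈ conditioning set.
  P6: blocked at fork node P ∈ conditioning set.
{P, S} contains no descendant of M and blocks every backdoor path.
Every element of {P, S} is needed (dropping P leaves P6 open; dropping S leaves P3 open), so no proper subset is valid.
Among all size-2 subsets of the eligible variables, only {P, S} blocks every backdoor path, so it is the unique smallest valid adjustment set.

{P, S}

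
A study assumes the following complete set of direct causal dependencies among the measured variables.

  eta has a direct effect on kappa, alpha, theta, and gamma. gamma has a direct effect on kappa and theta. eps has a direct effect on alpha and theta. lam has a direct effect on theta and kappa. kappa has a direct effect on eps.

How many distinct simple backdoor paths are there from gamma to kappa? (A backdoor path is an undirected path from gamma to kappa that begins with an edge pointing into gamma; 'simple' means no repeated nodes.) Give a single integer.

A backdoor path from gamma to kappa is any simple undirected path whose first edge points into gamma (i.e. leaves gamma via a parent).
Parents of gamma: {eta}.
Enumerating:
  P1: gamma <- eta -> kappa
  P2: gamma <- eta -> theta <- lam -> kappa
  P3: gamma <- eta -> theta <- eps <- kappa
  P4: gamma <- eta -> alpha <- eps <- kappa
  P5: gamma <- eta -> alpha <- eps -> theta <- lam -> kappa
That exhausts the simple backdoor paths. Count: 5.

5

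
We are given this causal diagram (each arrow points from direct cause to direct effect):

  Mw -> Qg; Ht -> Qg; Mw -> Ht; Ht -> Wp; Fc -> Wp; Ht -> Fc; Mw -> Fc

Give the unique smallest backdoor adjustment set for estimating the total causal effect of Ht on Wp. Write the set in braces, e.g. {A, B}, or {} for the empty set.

Variables eligible for adjustment (non-descendants of Ht, excluding Ht and Wp): {Mw}.
Backdoor paths from Ht to Wp:
  P1: Ht <- Mw -> Fc -> Wp
The empty set is not sufficient: P1 (Ht <- Mw -> Fc -> Wp) has no collider blocking it and no conditioned non-collider, so it is open.
Try {Mw}:
  P1: blocked at fork node Mw ∈ conditioning set.
{Mw} contains no descendant of Ht and blocks every backdoor path.
{Mw} is the unique smallest valid adjustment set.

{Mw}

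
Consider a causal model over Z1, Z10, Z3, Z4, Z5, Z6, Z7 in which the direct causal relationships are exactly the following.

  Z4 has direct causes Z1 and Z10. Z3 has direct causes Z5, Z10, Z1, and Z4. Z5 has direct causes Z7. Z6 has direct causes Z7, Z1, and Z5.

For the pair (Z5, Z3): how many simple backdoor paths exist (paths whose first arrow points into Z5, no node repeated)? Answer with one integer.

A backdoor path from Z5 to Z3 is any simple undirected path whose first edge points into Z5 (i.e. leaves Z5 via a parent).
Parents of Z5: {Z7}.
Enumerating:
  P1: Z5 <- Z7 -> Z6 <- Z1 -> Z4 <- Z10 -> Z3
  P2: Z5 <- Z7 -> Z6 <- Z1 -> Z4 -> Z3
  P3: Z5 <- Z7 -> Z6 <- Z1 -> Z3
That exhausts the simple backdoor paths. Count: 3.

3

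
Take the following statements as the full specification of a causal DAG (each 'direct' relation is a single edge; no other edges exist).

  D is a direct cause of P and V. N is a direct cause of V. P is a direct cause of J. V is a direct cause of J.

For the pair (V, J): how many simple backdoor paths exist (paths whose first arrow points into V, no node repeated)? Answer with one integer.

1

A backdoor path from V to J is any simple undirected path whose first edge points into V (i.e. leaves V via a parent).
Parents of V: {D, N}.
Enumerating:
  P1: V <- D -> P -> J
That exhausts the simple backdoor paths. Count: 1.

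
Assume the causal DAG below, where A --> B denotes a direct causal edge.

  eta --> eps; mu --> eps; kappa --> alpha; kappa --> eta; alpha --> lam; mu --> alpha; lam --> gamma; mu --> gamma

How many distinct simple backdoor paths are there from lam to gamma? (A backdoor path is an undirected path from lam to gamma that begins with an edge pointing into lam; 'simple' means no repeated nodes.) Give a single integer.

2

A backdoor path from lam to gamma is any simple undirected path whose first edge points into lam (i.e. leaves lam via a parent).
Parents of lam: {alpha}.
Enumerating:
  P1: lam <- alpha <- mu -> gamma
  P2: lam <- alpha <- kappa -> eta -> eps <- mu -> gamma
That exhausts the simple backdoor paths. Count: 2.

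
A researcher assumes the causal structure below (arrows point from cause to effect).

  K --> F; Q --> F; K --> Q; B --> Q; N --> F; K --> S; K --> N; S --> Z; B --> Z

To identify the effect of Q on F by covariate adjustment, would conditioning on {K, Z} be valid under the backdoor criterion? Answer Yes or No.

Backdoor paths from Q to F (paths whose first edge points into Q):
  P1: Q <- B -> Z <- S <- K -> N -> F
  P2: Q <- B -> Z <- S <- K -> F
  P3: Q <- K -> N -> F
  P4: Q <- K -> F
Condition 1 (no descendant of Q in the set): holds — descendants of Q are {F}; none are in {K, Z}.
Condition 2 (every backdoor path blocked by {K, Z}):
  P1: blocked at fork node K ∈ conditioning set.
  P2: blocked at fork node K ∈ conditioning set.
  P3: blocked at fork node K ∈ conditioning set.
  P4: blocked at fork node K ∈ conditioning set.
{K, Z} satisfies the backdoor criterion.

Yes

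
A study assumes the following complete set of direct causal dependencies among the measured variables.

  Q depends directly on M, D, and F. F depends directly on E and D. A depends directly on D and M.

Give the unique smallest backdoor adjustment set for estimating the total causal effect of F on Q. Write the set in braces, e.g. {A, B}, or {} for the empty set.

Variables eligible for adjustment (non-descendants of F, excluding F and Q): {A, D, E, M}.
Backdoor paths from F to Q:
  P1: F <- D -> A <- M -> Q
  P2: F <- D -> Q
The empty set is not sufficient: P2 (F <- D -> Q) has no collider blocking it and no conditioned non-collider, so it is open.
Try {D}:
  P1: blocked at fork node D ∈ conditioning set.
  P2: blocked at fork node D ∈ conditioning set.
{D} contains no descendant of F and blocks every backdoor path.
No other singleton works — e.g. {M} leaves P2 open — so {D} is the unique smallest valid adjustment set.

{D}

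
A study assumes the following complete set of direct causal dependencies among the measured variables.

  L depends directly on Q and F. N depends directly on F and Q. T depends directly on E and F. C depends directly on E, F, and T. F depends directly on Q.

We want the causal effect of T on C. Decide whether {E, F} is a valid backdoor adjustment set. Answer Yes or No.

Backdoor paths from T to C (paths whose first edge points into T):
  P1: T <- F -> C
  P2: T <- E -> C
Condition 1 (no descendant of T in the set): holds — descendants of T are {C}; none are in {E, F}.
Condition 2 (every backdoor path blocked by {E, F}):
  P1: blocked at fork node F ∈ conditioning set.
  P2: blocked at fork node E ∈ conditioning set.
{E, F} satisfies the backdoor criterion.

Yes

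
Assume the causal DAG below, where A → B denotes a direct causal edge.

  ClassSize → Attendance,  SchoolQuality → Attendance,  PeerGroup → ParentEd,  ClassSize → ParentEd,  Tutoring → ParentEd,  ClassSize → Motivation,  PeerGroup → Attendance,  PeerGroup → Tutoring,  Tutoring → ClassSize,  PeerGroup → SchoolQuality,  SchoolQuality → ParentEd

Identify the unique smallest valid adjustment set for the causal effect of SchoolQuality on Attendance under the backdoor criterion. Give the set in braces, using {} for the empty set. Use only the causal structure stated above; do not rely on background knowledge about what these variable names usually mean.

{PeerGroup}

Variables eligible for adjustment (non-descendants of SchoolQuality, excluding SchoolQuality and Attendance): {ClassSize, Motivation, PeerGroup, Tutoring}.
Backdoor paths from SchoolQuality to Attendance:
  P1: SchoolQuality <- PeerGroup -> Tutoring -> ClassSize -> Attendance
  P2: SchoolQuality <- PeerGroup -> Tutoring -> ParentEd <- ClassSize -> Attendance
  P3: SchoolQuality <- PeerGroup -> Attendance
  P4: SchoolQuality <- PeerGroup -> ParentEd <- Tutoring -> ClassSize -> Attendance
  P5: SchoolQuality <- PeerGroup -> ParentEd <- ClassSize -> Attendance
The empty set is not sufficient: P1 (SchoolQuality <- PeerGroup -> Tutoring -> ClassSize -> Attendance) has no collider blocking it and no conditioned non-collider, so it is open.
Try {PeerGroup}:
  P1: blocked at fork node PeerGroup ∈ conditioning set.
  P2: blocked at fork node PeerGroup ∈ conditioning set.
  P3: blocked at fork node PeerGroup ∈ conditioning set.
  P4: blocked at fork node PeerGroup ∈ conditioning set.
  P5: blocked at fork node PeerGroup ∈ conditioning set.
{PeerGroup} contains no descendant of SchoolQuality and blocks every backdoor path.
No other singleton works — e.g. {Tutoring} leaves P3 open — so {PeerGroup} is the unique smallest valid adjustment set.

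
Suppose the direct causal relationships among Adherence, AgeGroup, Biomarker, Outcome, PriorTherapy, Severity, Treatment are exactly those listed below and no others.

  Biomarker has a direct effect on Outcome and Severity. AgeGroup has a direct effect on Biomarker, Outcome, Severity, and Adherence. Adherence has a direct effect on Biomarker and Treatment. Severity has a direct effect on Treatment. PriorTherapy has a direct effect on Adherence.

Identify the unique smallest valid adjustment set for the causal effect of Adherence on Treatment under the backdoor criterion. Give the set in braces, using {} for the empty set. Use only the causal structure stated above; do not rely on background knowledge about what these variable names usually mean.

{AgeGroup}

Variables eligible for adjustment (non-descendants of Adherence, excluding Adherence and Treatment): {AgeGroup, PriorTherapy}.
Backdoor paths from Adherence to Treatment:
  P1: Adherence <- AgeGroup -> Biomarker -> Severity -> Treatment
  P2: Adherence <- AgeGroup -> Outcome <- Biomarker -> Severity -> Treatment
  P3: Adherence <- AgeGroup -> Severity -> Treatment
The empty set is not sufficient: P1 (Adherence <- AgeGroup -> Biomarker -> Severity -> Treatment) has no collider blocking it and no conditioned non-collider, so it is open.
Try {AgeGroup}:
  P1: blocked at fork node AgeGroup ∈ conditioning set.
  P2: blocked at fork node AgeGroup ∈ conditioning set.
  P3: blocked at fork node AgeGroup ∈ conditioning set.
{AgeGroup} contains no descendant of Adherence and blocks every backdoor path.
No other singleton works — e.g. {PriorTherapy} leaves P1 open — so {AgeGroup} is the unique smallest valid adjustment set.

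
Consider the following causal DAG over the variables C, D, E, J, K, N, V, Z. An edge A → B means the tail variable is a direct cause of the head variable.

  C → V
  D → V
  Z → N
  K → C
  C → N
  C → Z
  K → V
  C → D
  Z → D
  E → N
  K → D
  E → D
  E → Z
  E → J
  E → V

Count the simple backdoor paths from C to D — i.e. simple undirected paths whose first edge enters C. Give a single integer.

A backdoor path from C to D is any simple undirected path whose first edge points into C (i.e. leaves C via a parent).
Parents of C: {K}.
Enumerating:
  P1: C <- K -> D
  P2: C <- K -> V <- E -> Z -> D
  P3: C <- K -> V <- E -> D
  P4: C <- K -> V <- E -> N <- Z -> D
  P5: C <- K -> V <- D
That exhausts the simple backdoor paths. Count: 5.

5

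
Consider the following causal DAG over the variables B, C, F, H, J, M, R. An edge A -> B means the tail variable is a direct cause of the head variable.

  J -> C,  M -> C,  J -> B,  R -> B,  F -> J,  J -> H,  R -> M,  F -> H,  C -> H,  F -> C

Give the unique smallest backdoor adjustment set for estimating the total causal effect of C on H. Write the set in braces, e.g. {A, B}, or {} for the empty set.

{F, J}

Variables eligible for adjustment (non-descendants of C, excluding C and H): {B, F, J, M, R}.
Backdoor paths from C to H:
  P1: C <- M <- R -> B <- J <- F -> H
  P2: C <- M <- R -> B <- J -> H
  P3: C <- F -> J -> H
  P4: C <- F -> H
  P5: C <- J <- F -> H
  P6: C <- J -> H
The empty set is not sufficient: P3 (C <- F -> J -> H) has no collider blocking it and no conditioned non-collider, so it is open.
Try {F, J}:
  P1: blocked at collider B (neither it nor any descendant is in the conditioning set).
  P2: blocked at collider B (neither it nor any descendant is in the conditioning set).
  P3: blocked at fork node F ∈ conditioning set.
  P4: blocked at fork node F ∈ conditioning set.
  P5: blocked at chain node J ∈ conditioning set.
  P6: blocked at fork node J ∈ conditioning set.
{F, J} contains no descendant of C and blocks every backdoor path.
Every element of {F, J} is needed (dropping F leaves P4 open; dropping J leaves P6 open), so no proper subset is valid.
Among all size-2 subsets of the eligible variables, only {F, J} blocks every backdoor path, so it is the unique smallest valid adjustment set.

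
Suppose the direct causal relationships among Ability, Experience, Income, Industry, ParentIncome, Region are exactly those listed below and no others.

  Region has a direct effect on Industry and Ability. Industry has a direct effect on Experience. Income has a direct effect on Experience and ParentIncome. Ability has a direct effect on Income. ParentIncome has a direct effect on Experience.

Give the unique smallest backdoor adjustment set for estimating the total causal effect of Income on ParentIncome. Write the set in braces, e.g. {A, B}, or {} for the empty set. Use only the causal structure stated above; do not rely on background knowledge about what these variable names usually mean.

{}

Variables eligible for adjustment (non-descendants of Income, excluding Income and ParentIncome): {Ability, Industry, Region}.
Backdoor paths from Income to ParentIncome:
  P1: Income <- Ability <- Region -> Industry -> Experience <- ParentIncome
Each backdoor path contains an unconditioned collider, so every path is already blocked with the empty conditioning set:
  P1: blocked at collider Experience (neither it nor any descendant is in the conditioning set).
The empty set is therefore the unique smallest valid set.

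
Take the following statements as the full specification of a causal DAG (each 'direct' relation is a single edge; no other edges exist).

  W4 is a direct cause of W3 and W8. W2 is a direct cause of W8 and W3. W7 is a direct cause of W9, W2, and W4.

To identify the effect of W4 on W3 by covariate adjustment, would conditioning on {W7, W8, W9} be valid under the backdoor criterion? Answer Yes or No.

No

Backdoor paths from W4 to W3 (paths whose first edge points into W4):
  P1: W4 <- W7 -> W2 -> W3
Condition 1 (no descendant of W4 in the set): FAILS — W8 is a descendant of W4.
Condition 2 (every backdoor path blocked by {W7, W8, W9}):
  P1: blocked at fork node W7 ∈ conditioning set.
{W7, W8, W9} does not satisfy the backdoor criterion.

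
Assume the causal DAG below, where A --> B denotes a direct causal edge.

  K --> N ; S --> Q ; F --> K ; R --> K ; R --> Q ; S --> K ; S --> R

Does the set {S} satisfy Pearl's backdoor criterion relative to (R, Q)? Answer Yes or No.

Backdoor paths from R to Q (paths whose first edge points into R):
  P1: R <- S -> Q
Condition 1 (no descendant of R in the set): holds — descendants of R are {K, N, Q}; none are in {S}.
Condition 2 (every backdoor path blocked by {S}):
  P1: blocked at fork node S ∈ conditioning set.
{S} satisfies the backdoor criterion.

Yes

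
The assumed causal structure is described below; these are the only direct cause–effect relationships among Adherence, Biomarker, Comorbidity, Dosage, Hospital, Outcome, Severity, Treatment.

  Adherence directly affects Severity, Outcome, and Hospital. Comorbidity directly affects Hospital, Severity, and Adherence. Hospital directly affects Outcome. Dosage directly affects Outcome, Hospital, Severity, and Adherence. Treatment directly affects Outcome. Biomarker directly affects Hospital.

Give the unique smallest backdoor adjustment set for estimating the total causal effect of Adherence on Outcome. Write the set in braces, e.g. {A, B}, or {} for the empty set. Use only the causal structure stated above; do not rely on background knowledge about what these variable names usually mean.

{Comorbidity, Dosage}

Variables eligible for adjustment (non-descendants of Adherence, excluding Adherence and Outcome): {Biomarker, Comorbidity, Dosage, Treatment}.
Backdoor paths from Adherence to Outcome:
  P1: Adherence <- Dosage -> Severity <- Comorbidity -> Hospital -> Outcome
  P2: Adherence <- Dosage -> Hospital -> Outcome
  P3: Adherence <- Dosage -> Outcome
  P4: Adherence <- Comorbidity -> Severity <- Dosage -> Hospital -> Outcome
  P5: Adherence <- Comorbidity -> Severity <- Dosage -> Outcome
  P6: Adherence <- Comorbidity -> Hospital <- Dosage -> Outcome
  P7: Adherence <- Comorbidity -> Hospital -> Outcome
The empty set is not sufficient: P2 (Adherence <- Dosage -> Hospital -> Outcome) has no collider blocking it and no conditioned non-collider, so it is open.
Try {Comorbidity, Dosage}:
  P1: blocked at fork node Dosage ∈ conditioning set.
  P2: blocked at fork node Dosage ∈ conditioning set.
  P3: blocked at fork node Dosage ∈ conditioning set.
  P4: blocked at fork node Comorbidity ∈ conditioning set.
  P5: blocked at fork node Comorbidity ∈ conditioning set.
  P6: blocked at fork node Comorbidity ∈ conditioning set.
  P7: blocked at fork node Comorbidity ∈ conditioning set.
{Comorbidity, Dosage} contains no descendant of Adherence and blocks every backdoor path.
Every element of {Comorbidity, Dosage} is needed (dropping Comorbidity leaves P7 open; dropping Dosage leaves P2 open), so no proper subset is valid.
Among all size-2 subsets of the eligible variables, only {Comorbidity, Dosage} blocks every backdoor path, so it is the unique smallest valid adjustment set.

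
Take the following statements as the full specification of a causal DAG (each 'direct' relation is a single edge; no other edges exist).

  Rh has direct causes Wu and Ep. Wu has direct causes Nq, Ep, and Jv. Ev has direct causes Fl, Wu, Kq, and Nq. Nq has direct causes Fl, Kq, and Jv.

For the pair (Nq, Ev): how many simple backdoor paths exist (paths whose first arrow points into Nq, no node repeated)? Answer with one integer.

3

A backdoor path from Nq to Ev is any simple undirected path whose first edge points into Nq (i.e. leaves Nq via a parent).
Parents of Nq: {Fl, Jv, Kq}.
Enumerating:
  P1: Nq <- Fl -> Ev
  P2: Nq <- Jv -> Wu -> Ev
  P3: Nq <- Kq -> Ev
That exhausts the simple backdoor paths. Count: 3.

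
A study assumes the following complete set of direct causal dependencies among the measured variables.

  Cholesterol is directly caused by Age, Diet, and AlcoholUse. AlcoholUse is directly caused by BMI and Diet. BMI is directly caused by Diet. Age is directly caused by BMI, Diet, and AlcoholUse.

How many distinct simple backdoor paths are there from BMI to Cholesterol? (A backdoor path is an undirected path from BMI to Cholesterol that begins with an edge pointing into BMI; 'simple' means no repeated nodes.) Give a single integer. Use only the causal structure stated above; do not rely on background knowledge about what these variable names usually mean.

A backdoor path from BMI to Cholesterol is any simple undirected path whose first edge points into BMI (i.e. leaves BMI via a parent).
Parents of BMI: {Diet}.
Enumerating:
  P1: BMI <- Diet -> AlcoholUse -> Age -> Cholesterol
  P2: BMI <- Diet -> AlcoholUse -> Cholesterol
  P3: BMI <- Diet -> Age <- AlcoholUse -> Cholesterol
  P4: BMI <- Diet -> Age -> Cholesterol
  P5: BMI <- Diet -> Cholesterol
That exhausts the simple backdoor paths. Count: 5.

5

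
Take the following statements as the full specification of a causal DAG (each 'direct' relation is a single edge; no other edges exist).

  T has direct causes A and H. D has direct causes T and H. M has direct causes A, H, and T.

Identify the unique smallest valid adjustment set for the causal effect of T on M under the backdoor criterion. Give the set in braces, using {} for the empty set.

{A, H}

Variables eligible for adjustment (non-descendants of T, excluding T and M): {A, H}.
Backdoor paths from T to M:
  P1: T <- A -> M
  P2: T <- H -> M
The empty set is not sufficient: P1 (T <- A -> M) has no collider blocking it and no conditioned non-collider, so it is open.
Try {A, H}:
  P1: blocked at fork node A ∈ conditioning set.
  P2: blocked at fork node H ∈ conditioning set.
{A, H} contains no descendant of T and blocks every backdoor path.
Every element of {A, H} is needed (dropping A leaves P1 open; dropping H leaves P2 open), so no proper subset is valid.
Among all size-2 subsets of the eligible variables, only {A, H} blocks every backdoor path, so it is the unique smallest valid adjustment set.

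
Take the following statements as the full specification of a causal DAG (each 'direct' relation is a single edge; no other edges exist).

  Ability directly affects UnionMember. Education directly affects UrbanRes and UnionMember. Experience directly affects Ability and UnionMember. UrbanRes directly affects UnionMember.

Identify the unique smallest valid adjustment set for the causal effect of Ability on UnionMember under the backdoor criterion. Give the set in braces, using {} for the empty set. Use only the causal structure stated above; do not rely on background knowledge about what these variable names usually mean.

{Experience}

Variables eligible for adjustment (non-descendants of Ability, excluding Ability and UnionMember): {Education, Experience, UrbanRes}.
Backdoor paths from Ability to UnionMember:
  P1: Ability <- Experience -> UnionMember
The empty set is not sufficient: P1 (Ability <- Experience -> UnionMember) has no collider blocking it and no conditioned non-collider, so it is open.
Try {Experience}:
  P1: blocked at fork node Experience ∈ conditioning set.
{Experience} contains no descendant of Ability and blocks every backdoor path.
No other singleton works — e.g. {Education} leaves P1 open — so {Experience} is the unique smallest valid adjustment set.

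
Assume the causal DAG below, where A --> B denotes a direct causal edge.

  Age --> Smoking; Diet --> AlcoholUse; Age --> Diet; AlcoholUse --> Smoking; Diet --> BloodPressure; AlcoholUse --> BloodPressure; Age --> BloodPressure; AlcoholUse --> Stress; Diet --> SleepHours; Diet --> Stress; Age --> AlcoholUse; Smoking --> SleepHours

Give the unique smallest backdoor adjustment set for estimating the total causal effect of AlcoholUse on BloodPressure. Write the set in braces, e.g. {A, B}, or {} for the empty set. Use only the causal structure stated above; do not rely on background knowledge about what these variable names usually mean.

{Age, Diet}

Variables eligible for adjustment (non-descendants of AlcoholUse, excluding AlcoholUse and BloodPressure): {Age, Diet}.
Backdoor paths from AlcoholUse to BloodPressure:
  P1: AlcoholUse <- Age -> Diet -> BloodPressure
  P2: AlcoholUse <- Age -> BloodPressure
  P3: AlcoholUse <- Age -> Smoking -> SleepHours <- Diet -> BloodPressure
  P4: AlcoholUse <- Diet <- Age -> BloodPressure
  P5: AlcoholUse <- Diet -> BloodPressure
  P6: AlcoholUse <- Diet -> SleepHours <- Smoking <- Age -> BloodPressure
The empty set is not sufficient: P1 (AlcoholUse <- Age -> Diet -> BloodPressure) has no collider blocking it and no conditioned non-collider, so it is open.
Try {Age, Diet}:
  P1: blocked at fork node Age ∈ conditioning set.
  P2: blocked at fork node Age ∈ conditioning set.
  P3: blocked at fork node Age ∈ conditioning set.
  P4: blocked at chain node Diet ∈ conditioning set.
  P5: blocked at fork node Diet ∈ conditioning set.
  P6: blocked at fork node Diet ∈ conditioning set.
{Age, Diet} contains no descendant of AlcoholUse and blocks every backdoor path.
Every element of {Age, Diet} is needed (dropping Age leaves P2 open; dropping Diet leaves P5 open), so no proper subset is valid.
Among all size-2 subsets of the eligible variables, only {Age, Diet} blocks every backdoor path, so it is the unique smallest valid adjustment set.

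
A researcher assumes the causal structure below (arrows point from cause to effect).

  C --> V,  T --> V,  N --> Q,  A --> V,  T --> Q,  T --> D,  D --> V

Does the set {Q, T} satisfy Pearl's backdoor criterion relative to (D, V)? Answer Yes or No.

Backdoor paths from D to V (paths whose first edge points into D):
  P1: D <- T -> V
Condition 1 (no descendant of D in the set): holds — descendants of D are {V}; none are in {Q, T}.
Condition 2 (every backdoor path blocked by {Q, T}):
  P1: blocked at fork node T ∈ conditioning set.
{Q, T} satisfies the backdoor criterion.

Yes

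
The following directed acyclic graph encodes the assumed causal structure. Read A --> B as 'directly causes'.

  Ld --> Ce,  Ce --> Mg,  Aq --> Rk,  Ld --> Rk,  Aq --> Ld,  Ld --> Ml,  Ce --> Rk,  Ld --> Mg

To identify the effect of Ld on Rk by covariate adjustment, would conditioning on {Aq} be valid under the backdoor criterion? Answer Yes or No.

Yes

Backdoor paths from Ld to Rk (paths whose first edge points into Ld):
  P1: Ld <- Aq -> Rk
Condition 1 (no descendant of Ld in the set): holds — descendants of Ld are {Ce, Mg, Ml, Rk}; none are in {Aq}.
Condition 2 (every backdoor path blocked by {Aq}):
  P1: blocked at fork node Aq ∈ conditioning set.
{Aq} satisfies the backdoor criterion.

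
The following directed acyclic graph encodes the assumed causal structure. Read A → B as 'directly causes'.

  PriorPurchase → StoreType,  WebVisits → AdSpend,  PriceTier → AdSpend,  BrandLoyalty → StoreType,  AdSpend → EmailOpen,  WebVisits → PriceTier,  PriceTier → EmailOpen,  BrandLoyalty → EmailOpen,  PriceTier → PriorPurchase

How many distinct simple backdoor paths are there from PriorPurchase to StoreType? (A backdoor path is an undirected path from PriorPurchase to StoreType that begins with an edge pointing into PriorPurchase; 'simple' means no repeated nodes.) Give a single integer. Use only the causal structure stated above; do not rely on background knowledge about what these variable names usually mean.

A backdoor path from PriorPurchase to StoreType is any simple undirected path whose first edge points into PriorPurchase (i.e. leaves PriorPurchase via a parent).
Parents of PriorPurchase: {PriceTier}.
Enumerating:
  P1: PriorPurchase <- PriceTier <- WebVisits -> AdSpend -> EmailOpen <- BrandLoyalty -> StoreType
  P2: PriorPurchase <- PriceTier -> AdSpend -> EmailOpen <- BrandLoyalty -> StoreType
  P3: PriorPurchase <- PriceTier -> EmailOpen <- BrandLoyalty -> StoreType
That exhausts the simple backdoor paths. Count: 3.

3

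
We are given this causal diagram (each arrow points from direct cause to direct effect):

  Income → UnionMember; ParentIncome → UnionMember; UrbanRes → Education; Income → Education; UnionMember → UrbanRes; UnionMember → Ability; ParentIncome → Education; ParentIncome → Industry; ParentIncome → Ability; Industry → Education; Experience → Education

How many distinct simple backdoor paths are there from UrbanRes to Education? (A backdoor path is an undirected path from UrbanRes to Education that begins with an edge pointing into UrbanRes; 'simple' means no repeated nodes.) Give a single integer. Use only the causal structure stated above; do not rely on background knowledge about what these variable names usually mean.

A backdoor path from UrbanRes to Education is any simple undirected path whose first edge points into UrbanRes (i.e. leaves UrbanRes via a parent).
Parents of UrbanRes: {UnionMember}.
Enumerating:
  P1: UrbanRes <- UnionMember <- ParentIncome -> Industry -> Education
  P2: UrbanRes <- UnionMember <- ParentIncome -> Education
  P3: UrbanRes <- UnionMember <- Income -> Education
  P4: UrbanRes <- UnionMember -> Ability <- ParentIncome -> Industry -> Education
  P5: UrbanRes <- UnionMember -> Ability <- ParentIncome -> Education
That exhausts the simple backdoor paths. Count: 5.

5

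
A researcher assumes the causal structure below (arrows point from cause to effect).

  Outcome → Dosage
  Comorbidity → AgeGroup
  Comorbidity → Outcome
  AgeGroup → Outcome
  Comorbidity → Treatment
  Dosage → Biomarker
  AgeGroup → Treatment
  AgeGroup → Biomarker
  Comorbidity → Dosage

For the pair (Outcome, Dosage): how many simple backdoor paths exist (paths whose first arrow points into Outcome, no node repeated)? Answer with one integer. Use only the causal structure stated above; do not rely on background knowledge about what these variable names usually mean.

6

A backdoor path from Outcome to Dosage is any simple undirected path whose first edge points into Outcome (i.e. leaves Outcome via a parent).
Parents of Outcome: {AgeGroup, Comorbidity}.
Enumerating:
  P1: Outcome <- Comorbidity -> AgeGroup -> Biomarker <- Dosage
  P2: Outcome <- Comorbidity -> Dosage
  P3: Outcome <- Comorbidity -> Treatment <- AgeGroup -> Biomarker <- Dosage
  P4: Outcome <- AgeGroup <- Comorbidity -> Dosage
  P5: Outcome <- AgeGroup -> Treatment <- Comorbidity -> Dosage
  P6: Outcome <- AgeGroup -> Biomarker <- Dosage
That exhausts the simple backdoor paths. Count: 6.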